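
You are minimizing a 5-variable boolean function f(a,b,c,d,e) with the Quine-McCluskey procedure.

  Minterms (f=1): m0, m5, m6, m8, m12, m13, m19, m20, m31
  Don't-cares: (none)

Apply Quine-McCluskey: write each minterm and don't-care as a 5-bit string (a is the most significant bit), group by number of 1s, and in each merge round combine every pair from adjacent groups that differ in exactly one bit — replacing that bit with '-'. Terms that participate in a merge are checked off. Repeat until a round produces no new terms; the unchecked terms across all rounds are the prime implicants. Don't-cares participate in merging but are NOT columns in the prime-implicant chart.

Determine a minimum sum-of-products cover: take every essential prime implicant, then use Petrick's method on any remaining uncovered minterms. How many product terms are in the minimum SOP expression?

7

Round 0: 00000✓ 00101✓ 00110 01000✓ 01100✓ 01101✓ 10011 10100 11111
Round 1: 0-000 0-101 01-00 0110-
PIs = {0-000, 0-101, 00110, 01-00, 0110-, 10011, 10100, 11111}
Coverage chart:
  m0: 0-000 ←essential
  m5: 0-101 ←essential
  m6: 00110 ←essential
  m8: 0-000,01-00
  m12: 01-00,0110-
  m13: 0-101,0110-
  m19: 10011 ←essential
  m20: 10100 ←essential
  m31: 11111 ←essential
Essential: 0-000, 0-101, 00110, 10011, 10100, 11111
Petrick residual → 01-00
Min cover (7 terms): a'c'd'e' + a'cd'e + a'b'cde' + a'bd'e' + ab'c'de + ab'cd'e' + abcde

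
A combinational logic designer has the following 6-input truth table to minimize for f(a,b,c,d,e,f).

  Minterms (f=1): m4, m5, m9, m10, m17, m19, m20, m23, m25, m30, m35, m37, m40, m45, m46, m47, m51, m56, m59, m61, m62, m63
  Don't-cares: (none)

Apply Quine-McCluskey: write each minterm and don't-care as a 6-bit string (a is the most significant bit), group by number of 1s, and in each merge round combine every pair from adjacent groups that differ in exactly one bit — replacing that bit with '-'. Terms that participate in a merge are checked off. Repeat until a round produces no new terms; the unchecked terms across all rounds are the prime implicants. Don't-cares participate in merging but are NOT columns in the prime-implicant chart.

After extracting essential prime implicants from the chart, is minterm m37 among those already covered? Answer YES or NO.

NO

size-2^0 implicants → 000100(✓)  000101(✓)  001001(✓)  001010  010001(✓)  010011(✓)  010100(✓)  010111(✓)  011001(✓)  011110(✓)  100011(✓)  100101(✓)  101000(✓)  101101(✓)  101110(✓)  101111(✓)  110011(✓)  111000(✓)  111011(✓)  111101(✓)  111110(✓)  111111(✓)
size-2^1 implicants → -00101  -10011  -11110  0-0100  0-1001  00010-  01-001  010-11  0100-1  1-0011  1-1000  1-1101(✓)  1-1110(✓)  1-1111(✓)  10-101  1011-1(✓)  10111-(✓)  11-011  111-11  1111-1(✓)  11111-(✓)
size-2^2 implicants → 1-11-1  1-111-
Unchecked terms (primes): -00101, -10011, -11110, 0-0100, 0-1001, 00010-, 001010, 01-001, 010-11, 0100-1, 1-0011, 1-1000, 1-11-1, 1-111-, 10-101, 11-011, 111-11
Minterm coverage:
  m4 ⊆ 0-0100,00010-
  m5 ⊆ -00101,00010-
  m9 ⊆ 0-1001 [E]
  m10 ⊆ 001010 [E]
  m17 ⊆ 01-001,0100-1
  m19 ⊆ -10011,010-11,0100-1
  m20 ⊆ 0-0100 [E]
  m23 ⊆ 010-11 [E]
  m25 ⊆ 0-1001,01-001
  m30 ⊆ -11110 [E]
  m35 ⊆ 1-0011 [E]
  m37 ⊆ -00101,10-101
  m40 ⊆ 1-1000 [E]
  m45 ⊆ 1-11-1,10-101
  m46 ⊆ 1-111- [E]
  m47 ⊆ 1-11-1,1-111-
  m51 ⊆ -10011,1-0011,11-011
  m56 ⊆ 1-1000 [E]
  m59 ⊆ 11-011,111-11
  m61 ⊆ 1-11-1 [E]
  m62 ⊆ -11110,1-111-
  m63 ⊆ 1-11-1,1-111-,111-11
E = {-11110, 0-0100, 0-1001, 001010, 010-11, 1-0011, 1-1000, 1-11-1, 1-111-}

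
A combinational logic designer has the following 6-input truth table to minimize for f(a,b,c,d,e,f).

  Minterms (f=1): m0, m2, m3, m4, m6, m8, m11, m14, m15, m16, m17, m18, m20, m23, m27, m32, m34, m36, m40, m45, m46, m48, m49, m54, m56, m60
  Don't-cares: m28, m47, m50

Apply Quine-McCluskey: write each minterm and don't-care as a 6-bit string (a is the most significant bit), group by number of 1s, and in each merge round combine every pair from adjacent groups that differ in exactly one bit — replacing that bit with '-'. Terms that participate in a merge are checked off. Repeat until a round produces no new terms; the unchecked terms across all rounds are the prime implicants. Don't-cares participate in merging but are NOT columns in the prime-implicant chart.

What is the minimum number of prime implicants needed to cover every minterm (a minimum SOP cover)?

13

[col 0] 000000*, 000010*, 000011*, 000100*, 000110*, 001000*, 001011*, 001110*, 001111*, 010000*, 010001*, 010010*, 010100*, 010111, 011011*, 011100*, 100000*, 100010*, 100100*, 101000*, 101101*, 101110*, 101111*, 110000*, 110001*, 110010*, 110110*, 111000*, 111100*
[col 1] -00000*, -00010*, -00100*, -01000*, -01110*, -01111*, -10000*, -10001*, -10010*, -11100, 0-0000*, 0-0010*, 0-0100*, 0-1011, 00-000*, 00-011, 00-110, 000-00*, 000-10*, 0000-0*, 00001-, 0001-0*, 001-11, 00111-*, 01-100, 010-00*, 0100-0*, 01000-*, 1-0000*, 1-0010*, 1-1000*, 10-000*, 100-00*, 1000-0*, 1011-1, 10111-*, 11-000*, 110-10, 1100-0*, 11000-*, 111-00
[col 2] --0000*, --0010*, -0-000, -00-00, -000-0*, -0111-, -100-0*, -1000-, 0-0-00, 0-00-0*, 000--0, 1--000, 1-00-0*
[col 3] --00-0
Prime implicants: --00-0, -0-000, -00-00, -0111-, -1000-, -11100, 0-0-00, 0-1011, 00-011, 00-110, 000--0, 00001-, 001-11, 01-100, 010111, 1--000, 1011-1, 110-10, 111-00
PI chart (minterm → PIs covering it):
  0 | --00-0,-0-000,-00-00,0-0-00,000--0
  2 | --00-0,000--0,00001-
  3 | 00-011,00001-
  4 | -00-00,0-0-00,000--0
  6 | 00-110,000--0
  8 | -0-000  (sole → essential)
  11 | 0-1011,00-011,001-11
  14 | -0111-,00-110
  15 | -0111-,001-11
  16 | --00-0,-1000-,0-0-00
  17 | -1000-  (sole → essential)
  18 | --00-0  (sole → essential)
  20 | 0-0-00,01-100
  23 | 010111  (sole → essential)
  27 | 0-1011  (sole → essential)
  32 | --00-0,-0-000,-00-00,1--000
  34 | --00-0  (sole → essential)
  36 | -00-00  (sole → essential)
  40 | -0-000,1--000
  45 | 1011-1  (sole → essential)
  46 | -0111-  (sole → essential)
  48 | --00-0,-1000-,1--000
  49 | -1000-  (sole → essential)
  54 | 110-10  (sole → essential)
  56 | 1--000,111-00
  60 | -11100,111-00
Essential prime implicants: --00-0, -0-000, -00-00, -0111-, -1000-, 0-1011, 010111, 1011-1, 110-10
Petrick residual → 0-0-00, 00-011, 00-110, 111-00
Minimum SOP uses 13 PIs: c'd'f' + b'd'e'f' + b'c'e'f' + b'cde + bc'd'e' + a'c'e'f' + a'cd'ef + a'b'd'ef + a'b'def' + a'bc'def + ab'cdf + abc'ef' + abce'f'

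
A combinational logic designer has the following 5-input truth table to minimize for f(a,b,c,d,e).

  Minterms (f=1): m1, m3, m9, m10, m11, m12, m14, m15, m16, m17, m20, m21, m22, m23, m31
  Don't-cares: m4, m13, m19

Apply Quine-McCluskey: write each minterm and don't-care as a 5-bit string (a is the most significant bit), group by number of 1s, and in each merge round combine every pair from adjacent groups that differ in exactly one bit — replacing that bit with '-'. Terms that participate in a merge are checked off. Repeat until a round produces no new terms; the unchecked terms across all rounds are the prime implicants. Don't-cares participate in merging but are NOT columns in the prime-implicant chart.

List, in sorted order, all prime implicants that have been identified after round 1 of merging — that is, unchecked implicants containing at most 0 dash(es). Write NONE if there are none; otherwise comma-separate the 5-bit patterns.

[col 0] 00001*, 00011*, 00100*, 01001*, 01010*, 01011*, 01100*, 01101*, 01110*, 01111*, 10000*, 10001*, 10011*, 10100*, 10101*, 10110*, 10111*, 11111*
[col 1] -0001*, -0011*, -0100, -1111, 0-001*, 0-011*, 0-100, 000-1*, 01-01*, 01-10*, 01-11*, 010-1*, 0101-*, 011-0*, 011-1*, 0110-*, 0111-*, 1-111, 10-00*, 10-01*, 10-11*, 100-1*, 1000-*, 101-0*, 101-1*, 1010-*, 1011-*
[col 2] -00-1, 0-0-1, 01--1, 01-1-, 011--, 10--1, 10-0-, 101--
Prime implicants: -00-1, -0100, -1111, 0-0-1, 0-100, 01--1, 01-1-, 011--, 1-111, 10--1, 10-0-, 101--

NONE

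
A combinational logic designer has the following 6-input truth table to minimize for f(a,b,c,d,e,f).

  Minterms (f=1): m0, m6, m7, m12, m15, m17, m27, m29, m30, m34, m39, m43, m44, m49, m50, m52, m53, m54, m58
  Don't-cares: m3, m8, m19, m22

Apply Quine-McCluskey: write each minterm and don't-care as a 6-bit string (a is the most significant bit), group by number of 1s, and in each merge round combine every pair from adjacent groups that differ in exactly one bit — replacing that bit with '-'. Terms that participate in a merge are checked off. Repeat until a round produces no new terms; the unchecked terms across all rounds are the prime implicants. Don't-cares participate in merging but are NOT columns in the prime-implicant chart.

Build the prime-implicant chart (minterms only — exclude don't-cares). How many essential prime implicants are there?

10

Round 0: 000000✓ 000011✓ 000110✓ 000111✓ 001000✓ 001100✓ 001111✓ 010001✓ 010011✓ 010110✓ 011011✓ 011101 011110✓ 100010✓ 100111✓ 101011 101100✓ 110001✓ 110010✓ 110100✓ 110101✓ 110110✓ 111010✓
Round 1: -00111 -01100 -10001 -10110 0-0011 0-0110 00-000 00-111 000-11 00011- 001-00 01-011 01-110 0100-1 1-0010 11-010 110-01 110-10 1101-0 11010-
PIs = {-00111, -01100, -10001, -10110, 0-0011, 0-0110, 00-000, 00-111, 000-11, 00011-, 001-00, 01-011, 01-110, 0100-1, 011101, 1-0010, 101011, 11-010, 110-01, 110-10, 1101-0, 11010-}
Coverage chart:
  m0: 00-000 ←essential
  m6: 0-0110,00011-
  m7: -00111,00-111,000-11,00011-
  m12: -01100,001-00
  m15: 00-111 ←essential
  m17: -10001,0100-1
  m27: 01-011 ←essential
  m29: 011101 ←essential
  m30: 01-110 ←essential
  m34: 1-0010 ←essential
  m39: -00111 ←essential
  m43: 101011 ←essential
  m44: -01100 ←essential
  m49: -10001,110-01
  m50: 1-0010,11-010,110-10
  m52: 1101-0,11010-
  m53: 110-01,11010-
  m54: -10110,110-10,1101-0
  m58: 11-010 ←essential
Essential: -00111, -01100, 00-000, 00-111, 01-011, 01-110, 011101, 1-0010, 101011, 11-010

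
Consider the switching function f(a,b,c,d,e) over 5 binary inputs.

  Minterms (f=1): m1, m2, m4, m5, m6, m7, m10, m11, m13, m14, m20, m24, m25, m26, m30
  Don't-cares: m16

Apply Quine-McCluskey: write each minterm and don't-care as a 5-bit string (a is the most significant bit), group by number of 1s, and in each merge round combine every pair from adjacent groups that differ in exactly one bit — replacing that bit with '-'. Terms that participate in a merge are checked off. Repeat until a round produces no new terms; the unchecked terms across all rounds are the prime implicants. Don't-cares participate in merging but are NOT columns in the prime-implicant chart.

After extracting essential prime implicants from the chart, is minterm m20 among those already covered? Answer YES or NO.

NO

Round 0: 00001✓ 00010✓ 00100✓ 00101✓ 00110✓ 00111✓ 01010✓ 01011✓ 01101✓ 01110✓ 10000✓ 10100✓ 11000✓ 11001✓ 11010✓ 11110✓
Round 1: -0100 -1010✓ -1110✓ 0-010✓ 0-101 0-110✓ 00-01 00-10✓ 001-0✓ 001-1✓ 0010-✓ 0011-✓ 01-10✓ 0101- 1-000 10-00 11-10✓ 110-0 1100-
Round 2: -1-10 0--10 001--
PIs = {-0100, -1-10, 0--10, 0-101, 00-01, 001--, 0101-, 1-000, 10-00, 110-0, 1100-}
Coverage chart:
  m1: 00-01 ←essential
  m2: 0--10 ←essential
  m4: -0100,001--
  m5: 0-101,00-01,001--
  m6: 0--10,001--
  m7: 001-- ←essential
  m10: -1-10,0--10,0101-
  m11: 0101- ←essential
  m13: 0-101 ←essential
  m14: -1-10,0--10
  m20: -0100,10-00
  m24: 1-000,110-0,1100-
  m25: 1100- ←essential
  m26: -1-10,110-0
  m30: -1-10 ←essential
Essential: -1-10, 0--10, 0-101, 00-01, 001--, 0101-, 1100-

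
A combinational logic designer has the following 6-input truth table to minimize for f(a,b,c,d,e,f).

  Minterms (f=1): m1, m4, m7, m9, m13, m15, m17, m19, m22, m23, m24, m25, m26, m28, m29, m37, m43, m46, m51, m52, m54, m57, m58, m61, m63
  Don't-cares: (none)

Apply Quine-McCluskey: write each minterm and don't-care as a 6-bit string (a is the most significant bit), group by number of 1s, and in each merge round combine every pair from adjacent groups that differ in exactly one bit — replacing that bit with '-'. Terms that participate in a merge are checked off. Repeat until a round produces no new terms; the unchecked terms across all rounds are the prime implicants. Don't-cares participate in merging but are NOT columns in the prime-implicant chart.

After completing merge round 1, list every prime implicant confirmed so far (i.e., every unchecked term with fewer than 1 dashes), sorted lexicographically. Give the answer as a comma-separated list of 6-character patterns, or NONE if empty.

000100, 100101, 101011, 101110

size-2^0 implicants → 000001(✓)  000100  000111(✓)  001001(✓)  001101(✓)  001111(✓)  010001(✓)  010011(✓)  010110(✓)  010111(✓)  011000(✓)  011001(✓)  011010(✓)  011100(✓)  011101(✓)  100101  101011  101110  110011(✓)  110100(✓)  110110(✓)  111001(✓)  111010(✓)  111101(✓)  111111(✓)
size-2^1 implicants → -10011  -10110  -11001(✓)  -11010  -11101(✓)  0-0001(✓)  0-0111  0-1001(✓)  0-1101(✓)  00-001(✓)  00-111  001-01(✓)  0011-1  01-001(✓)  010-11  0100-1  01011-  011-00(✓)  011-01(✓)  0110-0  01100-(✓)  01110-(✓)  1101-0  111-01(✓)  1111-1
size-2^2 implicants → -11-01  0--001  0-1-01  011-0-
Unchecked terms (primes): -10011, -10110, -11-01, -11010, 0--001, 0-0111, 0-1-01, 00-111, 000100, 0011-1, 010-11, 0100-1, 01011-, 011-0-, 0110-0, 100101, 101011, 101110, 1101-0, 1111-1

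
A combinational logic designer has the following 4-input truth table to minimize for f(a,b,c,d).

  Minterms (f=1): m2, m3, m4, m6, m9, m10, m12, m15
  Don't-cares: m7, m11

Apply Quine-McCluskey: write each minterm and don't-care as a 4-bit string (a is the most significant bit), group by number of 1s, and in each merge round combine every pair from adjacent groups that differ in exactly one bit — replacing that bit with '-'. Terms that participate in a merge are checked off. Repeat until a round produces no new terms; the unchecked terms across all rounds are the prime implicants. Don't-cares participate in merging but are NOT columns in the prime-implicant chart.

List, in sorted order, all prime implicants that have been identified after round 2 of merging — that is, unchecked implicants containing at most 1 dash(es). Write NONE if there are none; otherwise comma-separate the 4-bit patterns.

size-2^0 implicants → 0010(✓)  0011(✓)  0100(✓)  0110(✓)  0111(✓)  1001(✓)  1010(✓)  1011(✓)  1100(✓)  1111(✓)
size-2^1 implicants → -010(✓)  -011(✓)  -100  -111(✓)  0-10(✓)  0-11(✓)  001-(✓)  01-0  011-(✓)  1-11(✓)  10-1  101-(✓)
size-2^2 implicants → --11  -01-  0-1-
Unchecked terms (primes): --11, -01-, -100, 0-1-, 01-0, 10-1

-100, 01-0, 10-1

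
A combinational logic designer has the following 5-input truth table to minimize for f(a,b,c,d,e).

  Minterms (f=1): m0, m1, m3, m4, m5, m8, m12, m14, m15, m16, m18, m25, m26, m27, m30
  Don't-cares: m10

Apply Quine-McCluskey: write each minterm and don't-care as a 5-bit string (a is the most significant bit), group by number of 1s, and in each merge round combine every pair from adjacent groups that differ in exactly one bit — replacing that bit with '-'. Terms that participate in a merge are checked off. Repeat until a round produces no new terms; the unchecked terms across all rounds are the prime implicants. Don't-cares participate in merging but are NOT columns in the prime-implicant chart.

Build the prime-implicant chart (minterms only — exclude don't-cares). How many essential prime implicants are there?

5

Round 0: 00000✓ 00001✓ 00011✓ 00100✓ 00101✓ 01000✓ 01010✓ 01100✓ 01110✓ 01111✓ 10000✓ 10010✓ 11001✓ 11010✓ 11011✓ 11110✓
Round 1: -0000 -1010✓ -1110✓ 0-000✓ 0-100✓ 00-00✓ 00-01✓ 000-1 0000-✓ 0010-✓ 01-00✓ 01-10✓ 010-0✓ 011-0✓ 0111- 1-010 100-0 11-10✓ 110-1 1101-
Round 2: -1-10 0--00 00-0- 01--0
PIs = {-0000, -1-10, 0--00, 00-0-, 000-1, 01--0, 0111-, 1-010, 100-0, 110-1, 1101-}
Coverage chart:
  m0: -0000,0--00,00-0-
  m1: 00-0-,000-1
  m3: 000-1 ←essential
  m4: 0--00,00-0-
  m5: 00-0- ←essential
  m8: 0--00,01--0
  m12: 0--00,01--0
  m14: -1-10,01--0,0111-
  m15: 0111- ←essential
  m16: -0000,100-0
  m18: 1-010,100-0
  m25: 110-1 ←essential
  m26: -1-10,1-010,1101-
  m27: 110-1,1101-
  m30: -1-10 ←essential
Essential: -1-10, 00-0-, 000-1, 0111-, 110-1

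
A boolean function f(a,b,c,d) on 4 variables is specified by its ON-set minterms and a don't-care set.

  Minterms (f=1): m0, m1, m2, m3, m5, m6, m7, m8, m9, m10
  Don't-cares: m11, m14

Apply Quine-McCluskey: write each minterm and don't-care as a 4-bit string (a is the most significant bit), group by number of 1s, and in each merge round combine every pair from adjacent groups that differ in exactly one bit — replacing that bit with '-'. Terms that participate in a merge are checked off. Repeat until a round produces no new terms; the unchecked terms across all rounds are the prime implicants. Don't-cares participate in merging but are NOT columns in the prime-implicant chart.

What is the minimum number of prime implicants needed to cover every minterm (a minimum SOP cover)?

[col 0] 0000*, 0001*, 0010*, 0011*, 0101*, 0110*, 0111*, 1000*, 1001*, 1010*, 1011*, 1110*
[col 1] -000*, -001*, -010*, -011*, -110*, 0-01*, 0-10*, 0-11*, 00-0*, 00-1*, 000-*, 001-*, 01-1*, 011-*, 1-10*, 10-0*, 10-1*, 100-*, 101-*
[col 2] --10, -0-0*, -0-1*, -00-*, -01-*, 0--1, 0-1-, 00--*, 10--*
[col 3] -0--
Prime implicants: --10, -0--, 0--1, 0-1-
PI chart (minterm → PIs covering it):
  0 | -0--  (sole → essential)
  1 | -0--,0--1
  2 | --10,-0--,0-1-
  3 | -0--,0--1,0-1-
  5 | 0--1  (sole → essential)
  6 | --10,0-1-
  7 | 0--1,0-1-
  8 | -0--  (sole → essential)
  9 | -0--  (sole → essential)
  10 | --10,-0--
Essential prime implicants: -0--, 0--1
Petrick residual → --10
Minimum SOP uses 3 PIs: cd' + b' + a'd

3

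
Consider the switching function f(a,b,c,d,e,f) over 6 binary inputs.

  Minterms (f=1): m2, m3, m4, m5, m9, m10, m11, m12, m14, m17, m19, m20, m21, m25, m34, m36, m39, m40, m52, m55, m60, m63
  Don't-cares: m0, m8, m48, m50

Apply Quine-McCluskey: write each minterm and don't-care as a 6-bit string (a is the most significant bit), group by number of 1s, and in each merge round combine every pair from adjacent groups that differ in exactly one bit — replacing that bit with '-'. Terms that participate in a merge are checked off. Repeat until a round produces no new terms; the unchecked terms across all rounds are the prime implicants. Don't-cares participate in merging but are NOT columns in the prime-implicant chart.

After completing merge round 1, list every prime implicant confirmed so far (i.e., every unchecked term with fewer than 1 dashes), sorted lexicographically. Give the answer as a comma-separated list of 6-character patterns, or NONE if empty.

NONE

[col 0] 000000*, 000010*, 000011*, 000100*, 000101*, 001000*, 001001*, 001010*, 001011*, 001100*, 001110*, 010001*, 010011*, 010100*, 010101*, 011001*, 100010*, 100100*, 100111*, 101000*, 110000*, 110010*, 110100*, 110111*, 111100*, 111111*
[col 1] -00010, -00100*, -01000, -10100*, 0-0011, 0-0100*, 0-0101*, 0-1001, 00-000*, 00-010*, 00-011*, 00-100*, 000-00*, 0000-0*, 00001-*, 00010-*, 001-00*, 001-10*, 0010-0*, 0010-1*, 00100-*, 00101-*, 0011-0*, 01-001, 010-01, 0100-1, 01010-*, 1-0010, 1-0100*, 1-0111, 11-100, 11-111, 110-00, 1100-0
[col 2] --0100, 0-010-, 00--00, 00-0-0, 00-01-, 001--0, 0010--
Prime implicants: --0100, -00010, -01000, 0-0011, 0-010-, 0-1001, 00--00, 00-0-0, 00-01-, 001--0, 0010--, 01-001, 010-01, 0100-1, 1-0010, 1-0111, 11-100, 11-111, 110-00, 1100-0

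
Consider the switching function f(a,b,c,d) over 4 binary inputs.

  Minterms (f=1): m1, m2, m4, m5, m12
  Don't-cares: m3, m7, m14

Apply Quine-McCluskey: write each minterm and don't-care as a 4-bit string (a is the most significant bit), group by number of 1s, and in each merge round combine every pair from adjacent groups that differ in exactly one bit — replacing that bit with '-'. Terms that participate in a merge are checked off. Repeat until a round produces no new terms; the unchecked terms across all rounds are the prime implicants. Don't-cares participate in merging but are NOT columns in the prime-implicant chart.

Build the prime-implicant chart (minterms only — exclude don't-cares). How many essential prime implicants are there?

2

[col 0] 0001*, 0010*, 0011*, 0100*, 0101*, 0111*, 1100*, 1110*
[col 1] -100, 0-01*, 0-11*, 00-1*, 001-, 01-1*, 010-, 11-0
[col 2] 0--1
Prime implicants: -100, 0--1, 001-, 010-, 11-0
PI chart (minterm → PIs covering it):
  1 | 0--1  (sole → essential)
  2 | 001-  (sole → essential)
  4 | -100,010-
  5 | 0--1,010-
  12 | -100,11-0
Essential prime implicants: 0--1, 001-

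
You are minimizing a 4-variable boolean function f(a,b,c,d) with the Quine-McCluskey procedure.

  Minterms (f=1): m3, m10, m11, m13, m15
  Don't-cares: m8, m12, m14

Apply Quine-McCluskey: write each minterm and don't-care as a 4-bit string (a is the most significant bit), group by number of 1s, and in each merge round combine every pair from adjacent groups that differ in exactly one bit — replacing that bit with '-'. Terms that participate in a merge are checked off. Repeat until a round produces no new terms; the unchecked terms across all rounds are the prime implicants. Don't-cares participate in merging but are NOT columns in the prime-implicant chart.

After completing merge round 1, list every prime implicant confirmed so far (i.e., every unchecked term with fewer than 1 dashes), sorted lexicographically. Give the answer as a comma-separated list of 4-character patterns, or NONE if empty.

[col 0] 0011*, 1000*, 1010*, 1011*, 1100*, 1101*, 1110*, 1111*
[col 1] -011, 1-00*, 1-10*, 1-11*, 10-0*, 101-*, 11-0*, 11-1*, 110-*, 111-*
[col 2] 1--0, 1-1-, 11--
Prime implicants: -011, 1--0, 1-1-, 11--

NONE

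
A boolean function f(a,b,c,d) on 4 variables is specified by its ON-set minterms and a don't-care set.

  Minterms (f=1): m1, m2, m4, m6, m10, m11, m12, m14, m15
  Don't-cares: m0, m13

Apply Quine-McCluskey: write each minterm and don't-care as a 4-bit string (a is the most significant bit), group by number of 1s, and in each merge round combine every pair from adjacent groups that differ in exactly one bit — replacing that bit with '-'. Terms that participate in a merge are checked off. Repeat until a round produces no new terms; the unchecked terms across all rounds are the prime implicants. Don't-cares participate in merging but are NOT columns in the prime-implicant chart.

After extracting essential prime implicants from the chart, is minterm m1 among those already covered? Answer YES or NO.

Round 0: 0000✓ 0001✓ 0010✓ 0100✓ 0110✓ 1010✓ 1011✓ 1100✓ 1101✓ 1110✓ 1111✓
Round 1: -010✓ -100✓ -110✓ 0-00✓ 0-10✓ 00-0✓ 000- 01-0✓ 1-10✓ 1-11✓ 101-✓ 11-0✓ 11-1✓ 110-✓ 111-✓
Round 2: --10 -1-0 0--0 1-1- 11--
PIs = {--10, -1-0, 0--0, 000-, 1-1-, 11--}
Coverage chart:
  m1: 000- ←essential
  m2: --10,0--0
  m4: -1-0,0--0
  m6: --10,-1-0,0--0
  m10: --10,1-1-
  m11: 1-1- ←essential
  m12: -1-0,11--
  m14: --10,-1-0,1-1-,11--
  m15: 1-1-,11--
Essential: 000-, 1-1-

YES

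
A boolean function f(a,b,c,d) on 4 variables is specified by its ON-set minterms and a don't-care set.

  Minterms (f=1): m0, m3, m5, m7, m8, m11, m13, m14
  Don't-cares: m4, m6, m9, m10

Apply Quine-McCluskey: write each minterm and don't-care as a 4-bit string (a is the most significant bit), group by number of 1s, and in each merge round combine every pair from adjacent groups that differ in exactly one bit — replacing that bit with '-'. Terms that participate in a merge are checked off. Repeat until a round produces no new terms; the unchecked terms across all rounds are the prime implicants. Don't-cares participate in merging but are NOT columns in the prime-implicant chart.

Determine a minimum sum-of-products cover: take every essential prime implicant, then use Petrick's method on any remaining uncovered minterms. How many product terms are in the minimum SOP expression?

size-2^0 implicants → 0000(✓)  0011(✓)  0100(✓)  0101(✓)  0110(✓)  0111(✓)  1000(✓)  1001(✓)  1010(✓)  1011(✓)  1101(✓)  1110(✓)
size-2^1 implicants → -000  -011  -101  -110  0-00  0-11  01-0(✓)  01-1(✓)  010-(✓)  011-(✓)  1-01  1-10  10-0(✓)  10-1(✓)  100-(✓)  101-(✓)
size-2^2 implicants → 01--  10--
Unchecked terms (primes): -000, -011, -101, -110, 0-00, 0-11, 01--, 1-01, 1-10, 10--
Minterm coverage:
  m0 ⊆ -000,0-00
  m3 ⊆ -011,0-11
  m5 ⊆ -101,01--
  m7 ⊆ 0-11,01--
  m8 ⊆ -000,10--
  m11 ⊆ -011,10--
  m13 ⊆ -101,1-01
  m14 ⊆ -110,1-10
(no essential prime implicants)
Petrick residual → -000, -011, -101, -110, 0-11
Cover = b'c'd' + b'cd + bc'd + bcd' + a'cd  |cover|=5

5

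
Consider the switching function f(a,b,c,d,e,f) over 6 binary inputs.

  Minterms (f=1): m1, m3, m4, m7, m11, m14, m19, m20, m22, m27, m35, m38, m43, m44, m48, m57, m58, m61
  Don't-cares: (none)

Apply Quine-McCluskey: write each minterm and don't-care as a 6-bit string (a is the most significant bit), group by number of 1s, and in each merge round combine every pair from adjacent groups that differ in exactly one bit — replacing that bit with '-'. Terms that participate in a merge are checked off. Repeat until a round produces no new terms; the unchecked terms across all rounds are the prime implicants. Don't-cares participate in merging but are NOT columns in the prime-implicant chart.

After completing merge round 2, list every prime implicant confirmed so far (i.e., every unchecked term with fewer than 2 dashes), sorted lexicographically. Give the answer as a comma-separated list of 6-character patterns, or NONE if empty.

[col 0] 000001*, 000011*, 000100*, 000111*, 001011*, 001110, 010011*, 010100*, 010110*, 011011*, 100011*, 100110, 101011*, 101100, 110000, 111001*, 111010, 111101*
[col 1] -00011*, -01011*, 0-0011*, 0-0100, 0-1011*, 00-011*, 000-11, 0000-1, 01-011*, 0101-0, 10-011*, 111-01
[col 2] -0-011, 0--011
Prime implicants: -0-011, 0--011, 0-0100, 000-11, 0000-1, 001110, 0101-0, 100110, 101100, 110000, 111-01, 111010

0-0100, 000-11, 0000-1, 001110, 0101-0, 100110, 101100, 110000, 111-01, 111010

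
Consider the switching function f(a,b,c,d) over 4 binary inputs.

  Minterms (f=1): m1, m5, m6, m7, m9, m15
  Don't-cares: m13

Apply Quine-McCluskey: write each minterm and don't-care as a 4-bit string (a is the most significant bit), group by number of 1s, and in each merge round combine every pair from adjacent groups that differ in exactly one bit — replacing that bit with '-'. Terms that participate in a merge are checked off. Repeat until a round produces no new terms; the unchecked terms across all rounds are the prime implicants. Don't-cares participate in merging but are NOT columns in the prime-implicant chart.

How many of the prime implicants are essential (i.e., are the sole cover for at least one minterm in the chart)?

3

size-2^0 implicants → 0001(✓)  0101(✓)  0110(✓)  0111(✓)  1001(✓)  1101(✓)  1111(✓)
size-2^1 implicants → -001(✓)  -101(✓)  -111(✓)  0-01(✓)  01-1(✓)  011-  1-01(✓)  11-1(✓)
size-2^2 implicants → --01  -1-1
Unchecked terms (primes): --01, -1-1, 011-
Minterm coverage:
  m1 ⊆ --01 [E]
  m5 ⊆ --01,-1-1
  m6 ⊆ 011- [E]
  m7 ⊆ -1-1,011-
  m9 ⊆ --01 [E]
  m15 ⊆ -1-1 [E]
E = {--01, -1-1, 011-}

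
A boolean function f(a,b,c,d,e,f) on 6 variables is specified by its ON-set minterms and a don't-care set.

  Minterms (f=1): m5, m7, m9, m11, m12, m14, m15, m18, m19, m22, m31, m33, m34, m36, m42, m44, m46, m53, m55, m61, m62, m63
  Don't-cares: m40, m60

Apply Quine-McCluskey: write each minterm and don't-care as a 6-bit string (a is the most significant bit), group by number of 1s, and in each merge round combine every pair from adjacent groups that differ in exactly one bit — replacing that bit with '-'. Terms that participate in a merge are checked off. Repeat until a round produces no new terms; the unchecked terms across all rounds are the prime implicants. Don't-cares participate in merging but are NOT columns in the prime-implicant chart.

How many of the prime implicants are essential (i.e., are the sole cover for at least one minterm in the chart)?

9

size-2^0 implicants → 000101(✓)  000111(✓)  001001(✓)  001011(✓)  001100(✓)  001110(✓)  001111(✓)  010010(✓)  010011(✓)  010110(✓)  011111(✓)  100001  100010(✓)  100100(✓)  101000(✓)  101010(✓)  101100(✓)  101110(✓)  110101(✓)  110111(✓)  111100(✓)  111101(✓)  111110(✓)  111111(✓)
size-2^1 implicants → -01100(✓)  -01110(✓)  -11111  0-1111  00-111  0001-1  001-11  0010-1  0011-0(✓)  00111-  010-10  01001-  1-1100(✓)  1-1110(✓)  10-010  10-100  101-00(✓)  101-10(✓)  1010-0(✓)  1011-0(✓)  11-101(✓)  11-111(✓)  1101-1(✓)  1111-0(✓)  1111-1(✓)  11110-(✓)  11111-(✓)
size-2^2 implicants → -011-0  1-11-0  101--0  11-1-1  1111--
Unchecked terms (primes): -011-0, -11111, 0-1111, 00-111, 0001-1, 001-11, 0010-1, 00111-, 010-10, 01001-, 1-11-0, 10-010, 10-100, 100001, 101--0, 11-1-1, 1111--
Minterm coverage:
  m5 ⊆ 0001-1 [E]
  m7 ⊆ 00-111,0001-1
  m9 ⊆ 0010-1 [E]
  m11 ⊆ 001-11,0010-1
  m12 ⊆ -011-0 [E]
  m14 ⊆ -011-0,00111-
  m15 ⊆ 0-1111,00-111,001-11,00111-
  m18 ⊆ 010-10,01001-
  m19 ⊆ 01001- [E]
  m22 ⊆ 010-10 [E]
  m31 ⊆ -11111,0-1111
  m33 ⊆ 100001 [E]
  m34 ⊆ 10-010 [E]
  m36 ⊆ 10-100 [E]
  m42 ⊆ 10-010,101--0
  m44 ⊆ -011-0,1-11-0,10-100,101--0
  m46 ⊆ -011-0,1-11-0,101--0
  m53 ⊆ 11-1-1 [E]
  m55 ⊆ 11-1-1 [E]
  m61 ⊆ 11-1-1,1111--
  m62 ⊆ 1-11-0,1111--
  m63 ⊆ -11111,11-1-1,1111--
E = {-011-0, 0001-1, 0010-1, 010-10, 01001-, 10-010, 10-100, 100001, 11-1-1}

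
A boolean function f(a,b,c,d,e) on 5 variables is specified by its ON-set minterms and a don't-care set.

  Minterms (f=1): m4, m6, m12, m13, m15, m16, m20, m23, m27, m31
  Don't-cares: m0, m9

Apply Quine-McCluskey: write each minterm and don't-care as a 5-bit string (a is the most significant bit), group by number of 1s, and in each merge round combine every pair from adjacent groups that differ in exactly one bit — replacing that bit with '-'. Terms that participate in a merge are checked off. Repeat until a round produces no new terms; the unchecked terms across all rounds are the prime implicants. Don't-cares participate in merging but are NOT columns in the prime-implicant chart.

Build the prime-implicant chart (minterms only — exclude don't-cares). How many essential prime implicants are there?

4

Round 0: 00000✓ 00100✓ 00110✓ 01001✓ 01100✓ 01101✓ 01111✓ 10000✓ 10100✓ 10111✓ 11011✓ 11111✓
Round 1: -0000✓ -0100✓ -1111 0-100 00-00✓ 001-0 01-01 011-1 0110- 1-111 10-00✓ 11-11
Round 2: -0-00
PIs = {-0-00, -1111, 0-100, 001-0, 01-01, 011-1, 0110-, 1-111, 11-11}
Coverage chart:
  m4: -0-00,0-100,001-0
  m6: 001-0 ←essential
  m12: 0-100,0110-
  m13: 01-01,011-1,0110-
  m15: -1111,011-1
  m16: -0-00 ←essential
  m20: -0-00 ←essential
  m23: 1-111 ←essential
  m27: 11-11 ←essential
  m31: -1111,1-111,11-11
Essential: -0-00, 001-0, 1-111, 11-11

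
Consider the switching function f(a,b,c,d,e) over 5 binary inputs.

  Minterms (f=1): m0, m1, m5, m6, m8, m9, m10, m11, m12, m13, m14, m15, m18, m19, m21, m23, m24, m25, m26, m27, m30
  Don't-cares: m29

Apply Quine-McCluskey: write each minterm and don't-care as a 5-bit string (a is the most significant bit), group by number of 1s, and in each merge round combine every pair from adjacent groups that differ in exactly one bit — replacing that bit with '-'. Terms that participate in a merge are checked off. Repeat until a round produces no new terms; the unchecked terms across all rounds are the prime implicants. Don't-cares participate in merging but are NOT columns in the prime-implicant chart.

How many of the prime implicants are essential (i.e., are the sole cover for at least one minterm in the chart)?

6

[col 0] 00000*, 00001*, 00101*, 00110*, 01000*, 01001*, 01010*, 01011*, 01100*, 01101*, 01110*, 01111*, 10010*, 10011*, 10101*, 10111*, 11000*, 11001*, 11010*, 11011*, 11101*, 11110*
[col 1] -0101*, -1000*, -1001*, -1010*, -1011*, -1101*, -1110*, 0-000*, 0-001*, 0-101*, 0-110, 00-01*, 0000-*, 01-00*, 01-01*, 01-10*, 01-11*, 010-0*, 010-1*, 0100-*, 0101-*, 011-0*, 011-1*, 0110-*, 0111-*, 1-010*, 1-011*, 1-101*, 10-11, 1001-*, 101-1, 11-01*, 11-10*, 110-0*, 110-1*, 1100-*, 1101-*
[col 2] --101, -1-01, -1-10, -10-0*, -10-1*, -100-*, -101-*, 0--01, 0-00-, 01--0*, 01--1*, 01-0-*, 01-1-*, 010--*, 011--*, 1-01-, 110--*
[col 3] -10--, 01---
Prime implicants: --101, -1-01, -1-10, -10--, 0--01, 0-00-, 0-110, 01---, 1-01-, 10-11, 101-1
PI chart (minterm → PIs covering it):
  0 | 0-00-  (sole → essential)
  1 | 0--01,0-00-
  5 | --101,0--01
  6 | 0-110  (sole → essential)
  8 | -10--,0-00-,01---
  9 | -1-01,-10--,0--01,0-00-,01---
  10 | -1-10,-10--,01---
  11 | -10--,01---
  12 | 01---  (sole → essential)
  13 | --101,-1-01,0--01,01---
  14 | -1-10,0-110,01---
  15 | 01---  (sole → essential)
  18 | 1-01-  (sole → essential)
  19 | 1-01-,10-11
  21 | --101,101-1
  23 | 10-11,101-1
  24 | -10--  (sole → essential)
  25 | -1-01,-10--
  26 | -1-10,-10--,1-01-
  27 | -10--,1-01-
  30 | -1-10  (sole → essential)
Essential prime implicants: -1-10, -10--, 0-00-, 0-110, 01---, 1-01-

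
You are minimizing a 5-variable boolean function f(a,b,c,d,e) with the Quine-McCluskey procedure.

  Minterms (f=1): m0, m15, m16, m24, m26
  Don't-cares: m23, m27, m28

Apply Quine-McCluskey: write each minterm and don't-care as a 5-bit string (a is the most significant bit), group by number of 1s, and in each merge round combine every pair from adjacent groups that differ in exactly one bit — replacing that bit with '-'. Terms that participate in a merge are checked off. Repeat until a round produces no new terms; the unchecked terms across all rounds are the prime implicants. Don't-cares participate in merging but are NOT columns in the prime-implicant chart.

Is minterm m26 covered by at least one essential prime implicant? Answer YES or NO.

[col 0] 00000*, 01111, 10000*, 10111, 11000*, 11010*, 11011*, 11100*
[col 1] -0000, 1-000, 11-00, 110-0, 1101-
Prime implicants: -0000, 01111, 1-000, 10111, 11-00, 110-0, 1101-
PI chart (minterm → PIs covering it):
  0 | -0000  (sole → essential)
  15 | 01111  (sole → essential)
  16 | -0000,1-000
  24 | 1-000,11-00,110-0
  26 | 110-0,1101-
Essential prime implicants: -0000, 01111

NO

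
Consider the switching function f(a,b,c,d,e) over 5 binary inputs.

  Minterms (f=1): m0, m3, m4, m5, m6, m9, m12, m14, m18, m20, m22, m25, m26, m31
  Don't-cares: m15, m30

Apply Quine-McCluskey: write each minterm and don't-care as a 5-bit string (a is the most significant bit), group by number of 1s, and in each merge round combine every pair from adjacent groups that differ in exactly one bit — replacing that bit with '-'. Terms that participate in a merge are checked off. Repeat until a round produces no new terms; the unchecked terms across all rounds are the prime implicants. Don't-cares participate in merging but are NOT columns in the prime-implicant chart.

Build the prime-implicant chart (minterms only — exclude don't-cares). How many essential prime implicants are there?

8

Round 0: 00000✓ 00011 00100✓ 00101✓ 00110✓ 01001✓ 01100✓ 01110✓ 01111✓ 10010✓ 10100✓ 10110✓ 11001✓ 11010✓ 11110✓ 11111✓
Round 1: -0100✓ -0110✓ -1001 -1110✓ -1111✓ 0-100✓ 0-110✓ 00-00 001-0✓ 0010- 011-0✓ 0111-✓ 1-010✓ 1-110✓ 10-10✓ 101-0✓ 11-10✓ 1111-✓
Round 2: --110 -01-0 -111- 0-1-0 1--10
PIs = {--110, -01-0, -1001, -111-, 0-1-0, 00-00, 00011, 0010-, 1--10}
Coverage chart:
  m0: 00-00 ←essential
  m3: 00011 ←essential
  m4: -01-0,0-1-0,00-00,0010-
  m5: 0010- ←essential
  m6: --110,-01-0,0-1-0
  m9: -1001 ←essential
  m12: 0-1-0 ←essential
  m14: --110,-111-,0-1-0
  m18: 1--10 ←essential
  m20: -01-0 ←essential
  m22: --110,-01-0,1--10
  m25: -1001 ←essential
  m26: 1--10 ←essential
  m31: -111- ←essential
Essential: -01-0, -1001, -111-, 0-1-0, 00-00, 00011, 0010-, 1--10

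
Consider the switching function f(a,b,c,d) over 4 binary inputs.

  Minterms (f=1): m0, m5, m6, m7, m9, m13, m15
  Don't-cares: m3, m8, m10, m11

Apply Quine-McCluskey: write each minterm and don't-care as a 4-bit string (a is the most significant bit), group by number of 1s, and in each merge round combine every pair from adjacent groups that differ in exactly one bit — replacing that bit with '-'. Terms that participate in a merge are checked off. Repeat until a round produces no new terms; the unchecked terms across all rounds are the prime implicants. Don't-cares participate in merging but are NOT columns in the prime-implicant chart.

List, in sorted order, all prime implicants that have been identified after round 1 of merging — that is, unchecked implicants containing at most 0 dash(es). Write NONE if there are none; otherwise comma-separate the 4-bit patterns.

NONE

[col 0] 0000*, 0011*, 0101*, 0110*, 0111*, 1000*, 1001*, 1010*, 1011*, 1101*, 1111*
[col 1] -000, -011*, -101*, -111*, 0-11*, 01-1*, 011-, 1-01*, 1-11*, 10-0*, 10-1*, 100-*, 101-*, 11-1*
[col 2] --11, -1-1, 1--1, 10--
Prime implicants: --11, -000, -1-1, 011-, 1--1, 10--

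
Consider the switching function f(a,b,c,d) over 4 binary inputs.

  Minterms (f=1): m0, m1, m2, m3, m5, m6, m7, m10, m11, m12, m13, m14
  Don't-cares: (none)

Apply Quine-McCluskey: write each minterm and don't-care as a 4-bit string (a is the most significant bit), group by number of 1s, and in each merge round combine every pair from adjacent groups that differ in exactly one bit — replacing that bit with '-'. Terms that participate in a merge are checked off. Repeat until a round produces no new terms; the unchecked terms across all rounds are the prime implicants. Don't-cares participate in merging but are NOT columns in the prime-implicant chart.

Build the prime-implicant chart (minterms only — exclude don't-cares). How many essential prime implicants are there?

2

Round 0: 0000✓ 0001✓ 0010✓ 0011✓ 0101✓ 0110✓ 0111✓ 1010✓ 1011✓ 1100✓ 1101✓ 1110✓
Round 1: -010✓ -011✓ -101 -110✓ 0-01✓ 0-10✓ 0-11✓ 00-0✓ 00-1✓ 000-✓ 001-✓ 01-1✓ 011-✓ 1-10✓ 101-✓ 11-0 110-
Round 2: --10 -01- 0--1 0-1- 00--
PIs = {--10, -01-, -101, 0--1, 0-1-, 00--, 11-0, 110-}
Coverage chart:
  m0: 00-- ←essential
  m1: 0--1,00--
  m2: --10,-01-,0-1-,00--
  m3: -01-,0--1,0-1-,00--
  m5: -101,0--1
  m6: --10,0-1-
  m7: 0--1,0-1-
  m10: --10,-01-
  m11: -01- ←essential
  m12: 11-0,110-
  m13: -101,110-
  m14: --10,11-0
Essential: -01-, 00--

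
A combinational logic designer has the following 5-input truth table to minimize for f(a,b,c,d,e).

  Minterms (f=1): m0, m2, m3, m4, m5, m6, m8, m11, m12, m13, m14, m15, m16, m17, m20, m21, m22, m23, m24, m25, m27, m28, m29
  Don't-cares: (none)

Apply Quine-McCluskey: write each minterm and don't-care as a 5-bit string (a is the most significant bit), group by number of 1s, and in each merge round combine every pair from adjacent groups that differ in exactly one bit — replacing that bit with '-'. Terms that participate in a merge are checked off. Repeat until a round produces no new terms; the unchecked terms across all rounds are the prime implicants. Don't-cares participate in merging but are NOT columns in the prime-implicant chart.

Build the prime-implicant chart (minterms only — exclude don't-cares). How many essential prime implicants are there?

4

[col 0] 00000*, 00010*, 00011*, 00100*, 00101*, 00110*, 01000*, 01011*, 01100*, 01101*, 01110*, 01111*, 10000*, 10001*, 10100*, 10101*, 10110*, 10111*, 11000*, 11001*, 11011*, 11100*, 11101*
[col 1] -0000*, -0100*, -0101*, -0110*, -1000*, -1011, -1100*, -1101*, 0-000*, 0-011, 0-100*, 0-101*, 0-110*, 00-00*, 00-10*, 000-0*, 0001-, 001-0*, 0010-*, 01-00*, 01-11, 011-0*, 011-1*, 0110-*, 0111-*, 1-000*, 1-001*, 1-100*, 1-101*, 10-00*, 10-01*, 1000-*, 101-0*, 101-1*, 1010-*, 1011-*, 11-00*, 11-01*, 110-1, 1100-*, 1110-*
[col 2] --000*, --100*, --101*, -0-00*, -01-0, -010-*, -1-00*, -110-*, 0--00*, 0-1-0, 0-10-*, 00--0, 011--, 1--00*, 1--01*, 1-00-*, 1-10-*, 10-0-*, 101--, 11-0-*
[col 3] ---00, --10-, 1--0-
Prime implicants: ---00, --10-, -01-0, -1011, 0-011, 0-1-0, 00--0, 0001-, 01-11, 011--, 1--0-, 101--, 110-1
PI chart (minterm → PIs covering it):
  0 | ---00,00--0
  2 | 00--0,0001-
  3 | 0-011,0001-
  4 | ---00,--10-,-01-0,0-1-0,00--0
  5 | --10-  (sole → essential)
  6 | -01-0,0-1-0,00--0
  8 | ---00  (sole → essential)
  11 | -1011,0-011,01-11
  12 | ---00,--10-,0-1-0,011--
  13 | --10-,011--
  14 | 0-1-0,011--
  15 | 01-11,011--
  16 | ---00,1--0-
  17 | 1--0-  (sole → essential)
  20 | ---00,--10-,-01-0,1--0-,101--
  21 | --10-,1--0-,101--
  22 | -01-0,101--
  23 | 101--  (sole → essential)
  24 | ---00,1--0-
  25 | 1--0-,110-1
  27 | -1011,110-1
  28 | ---00,--10-,1--0-
  29 | --10-,1--0-
Essential prime implicants: ---00, --10-, 1--0-, 101--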